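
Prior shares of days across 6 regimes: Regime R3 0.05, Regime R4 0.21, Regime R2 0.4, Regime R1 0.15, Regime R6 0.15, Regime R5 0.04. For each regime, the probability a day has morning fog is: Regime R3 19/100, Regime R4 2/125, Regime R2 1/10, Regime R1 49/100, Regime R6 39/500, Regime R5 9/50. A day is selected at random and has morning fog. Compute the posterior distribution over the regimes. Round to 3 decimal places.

Regime R3 0.065, Regime R4 0.023, Regime R2 0.275, Regime R1 0.506, Regime R6 0.081, Regime R5 0.050

Unnormalized posteriors (prior × likelihood):
  Regime R3: 0.05 × 0.19 = 0.0095
  Regime R4: 0.21 × 0.016 = 0.00336
  Regime R2: 0.4 × 0.1 = 0.04
  Regime R1: 0.15 × 0.49 = 0.0735
  Regime R6: 0.15 × 0.078 = 0.0117
  Regime R5: 0.04 × 0.18 = 0.0072
Normalizing constant = 0.14526.
P(Regime R3 | fog) = 0.0095/0.14526 ≈ 0.065
P(Regime R4 | fog) = 0.00336/0.14526 ≈ 0.023
P(Regime R2 | fog) = 0.04/0.14526 ≈ 0.275
P(Regime R1 | fog) = 0.0735/0.14526 ≈ 0.506
P(Regime R6 | fog) = 0.0117/0.14526 ≈ 0.081
P(Regime R5 | fog) = 0.0072/0.14526 ≈ 0.050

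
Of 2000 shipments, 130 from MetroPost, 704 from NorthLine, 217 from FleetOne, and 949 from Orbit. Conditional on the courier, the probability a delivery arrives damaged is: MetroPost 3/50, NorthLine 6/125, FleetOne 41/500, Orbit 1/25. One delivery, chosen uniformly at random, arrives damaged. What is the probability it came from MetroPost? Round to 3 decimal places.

0.080

Prior × likelihood for each hypothesis:
  MetroPost: 0.065 × 0.06 = 0.0039
  NorthLine: 0.352 × 0.048 = 0.016896
  FleetOne: 0.1085 × 0.082 = 0.008897
  Orbit: 0.4745 × 0.04 = 0.01898
Normalizing constant = 0.048673.
P(MetroPost | evidence) = 0.0039 / 0.048673 ≈ 0.080.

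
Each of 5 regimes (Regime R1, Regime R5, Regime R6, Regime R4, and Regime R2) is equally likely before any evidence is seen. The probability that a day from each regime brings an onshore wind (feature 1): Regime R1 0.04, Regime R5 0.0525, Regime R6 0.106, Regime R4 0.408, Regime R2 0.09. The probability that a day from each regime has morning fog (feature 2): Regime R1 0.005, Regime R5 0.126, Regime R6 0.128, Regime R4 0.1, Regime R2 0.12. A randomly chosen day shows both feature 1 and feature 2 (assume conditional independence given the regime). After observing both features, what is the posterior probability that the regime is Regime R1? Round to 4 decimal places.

0.0028

Since the prior is uniform, the posterior is proportional to the likelihood:
  Regime R1: 0.04 × 0.005 = 0.0002
  Regime R5: 0.0525 × 0.126 = 0.006615
  Regime R6: 0.106 × 0.128 = 0.013568
  Regime R4: 0.408 × 0.1 = 0.0408
  Regime R2: 0.09 × 0.12 = 0.0108
Sum = 0.071983.
P(Regime R1 | evidence) = 0.0002 / 0.071983 ≈ 0.0028.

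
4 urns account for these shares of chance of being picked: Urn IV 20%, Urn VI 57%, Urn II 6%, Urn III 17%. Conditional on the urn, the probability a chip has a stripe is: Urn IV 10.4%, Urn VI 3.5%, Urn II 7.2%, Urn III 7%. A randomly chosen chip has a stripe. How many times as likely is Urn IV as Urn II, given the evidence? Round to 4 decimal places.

Unnormalized posteriors (prior × likelihood):
  Urn IV: 0.2 × 0.104 = 0.0208
  Urn VI: 0.57 × 0.035 = 0.01995
  Urn II: 0.06 × 0.072 = 0.00432
  Urn III: 0.17 × 0.07 = 0.0119
Normalizing constant = 0.05697.
The ratio is 0.0208 / 0.00432 (the normalizer cancels) = 4.8148.

4.8148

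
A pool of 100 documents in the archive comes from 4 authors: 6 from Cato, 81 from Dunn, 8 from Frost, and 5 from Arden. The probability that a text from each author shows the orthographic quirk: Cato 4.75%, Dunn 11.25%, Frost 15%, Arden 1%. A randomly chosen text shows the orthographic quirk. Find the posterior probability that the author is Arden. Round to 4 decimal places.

Unnormalized posteriors (prior × likelihood):
  Cato: 0.06 × 0.0475 = 0.00285
  Dunn: 0.81 × 0.1125 = 0.091125
  Frost: 0.08 × 0.15 = 0.012
  Arden: 0.05 × 0.01 = 0.0005
Sum = 0.106475.
P(Arden | evidence) = 0.0005 / 0.106475 ≈ 0.0047.

0.0047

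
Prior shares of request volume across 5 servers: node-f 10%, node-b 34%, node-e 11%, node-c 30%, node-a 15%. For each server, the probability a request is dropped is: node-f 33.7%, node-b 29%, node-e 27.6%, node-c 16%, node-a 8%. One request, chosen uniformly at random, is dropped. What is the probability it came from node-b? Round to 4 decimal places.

0.4428

By Bayes' rule, posterior ∝ prior × likelihood:
  node-f: 0.1 × 0.337 = 0.0337
  node-b: 0.34 × 0.29 = 0.0986
  node-e: 0.11 × 0.276 = 0.03036
  node-c: 0.3 × 0.16 = 0.048
  node-a: 0.15 × 0.08 = 0.012
Sum = 0.22266.
P(node-b | evidence) = 0.0986 / 0.22266 ≈ 0.4428.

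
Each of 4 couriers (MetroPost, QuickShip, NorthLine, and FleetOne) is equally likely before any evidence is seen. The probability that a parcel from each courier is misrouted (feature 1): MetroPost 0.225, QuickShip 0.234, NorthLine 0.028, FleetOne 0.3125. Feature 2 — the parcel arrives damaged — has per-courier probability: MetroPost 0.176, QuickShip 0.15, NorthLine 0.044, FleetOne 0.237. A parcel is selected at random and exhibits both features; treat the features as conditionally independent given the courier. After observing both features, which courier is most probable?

FleetOne

With a uniform prior (1/4 each), posterior ∝ likelihood:
  MetroPost: 0.225 × 0.176 = 0.0396
  QuickShip: 0.234 × 0.15 = 0.0351
  NorthLine: 0.028 × 0.044 = 0.001232
  FleetOne: 0.3125 × 0.237 = 0.0740625
Sum = 0.1499945.
Largest term belongs to FleetOne, so FleetOne is most probable.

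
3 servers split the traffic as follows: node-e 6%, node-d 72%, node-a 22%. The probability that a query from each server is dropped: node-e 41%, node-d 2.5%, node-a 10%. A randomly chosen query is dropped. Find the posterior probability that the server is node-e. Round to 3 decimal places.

0.381

Compute prior × likelihood for every hypothesis:
  node-e: 0.06 × 0.41 = 0.0246
  node-d: 0.72 × 0.025 = 0.018
  node-a: 0.22 × 0.1 = 0.022
Total = 0.0646.
P(node-e | evidence) = 0.0246 / 0.0646 ≈ 0.381.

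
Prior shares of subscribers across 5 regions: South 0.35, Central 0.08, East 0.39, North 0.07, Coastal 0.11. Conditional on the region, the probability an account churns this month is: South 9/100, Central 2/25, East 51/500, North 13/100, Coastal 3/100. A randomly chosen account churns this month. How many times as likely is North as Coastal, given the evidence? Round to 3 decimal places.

Unnormalized posteriors (prior × likelihood):
  South: 0.35 × 0.09 = 0.0315
  Central: 0.08 × 0.08 = 0.0064
  East: 0.39 × 0.102 = 0.03978
  North: 0.07 × 0.13 = 0.0091
  Coastal: 0.11 × 0.03 = 0.0033
Sum = 0.09008.
The ratio is 0.0091 / 0.0033 (the normalizer cancels) = 2.758.

2.758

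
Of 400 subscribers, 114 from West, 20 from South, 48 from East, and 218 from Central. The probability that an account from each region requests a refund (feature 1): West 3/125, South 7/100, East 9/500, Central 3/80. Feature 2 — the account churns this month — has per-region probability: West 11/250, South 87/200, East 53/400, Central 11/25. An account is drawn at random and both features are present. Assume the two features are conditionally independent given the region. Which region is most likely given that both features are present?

By Bayes' rule, posterior ∝ prior × likelihood:
  West: 0.285 × 0.024 × 0.044 = 0.00030096
  South: 0.05 × 0.07 × 0.435 = 0.0015225
  East: 0.12 × 0.018 × 0.1325 = 0.0002862
  Central: 0.545 × 0.0375 × 0.44 = 0.0089925
Normalizing constant = 0.01110216.
Largest term belongs to Central, so Central is most probable.

Central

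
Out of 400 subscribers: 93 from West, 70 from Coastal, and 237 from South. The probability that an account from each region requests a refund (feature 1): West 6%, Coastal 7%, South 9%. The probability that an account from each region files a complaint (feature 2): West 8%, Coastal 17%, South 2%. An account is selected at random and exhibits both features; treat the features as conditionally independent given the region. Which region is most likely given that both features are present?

Coastal

By Bayes' rule, posterior ∝ prior × likelihood:
  West: 0.2325 × 0.06 × 0.08 = 0.001116
  Coastal: 0.175 × 0.07 × 0.17 = 0.0020825
  South: 0.5925 × 0.09 × 0.02 = 0.0010665
Total = 0.004265.
Largest term belongs to Coastal, so Coastal is most probable.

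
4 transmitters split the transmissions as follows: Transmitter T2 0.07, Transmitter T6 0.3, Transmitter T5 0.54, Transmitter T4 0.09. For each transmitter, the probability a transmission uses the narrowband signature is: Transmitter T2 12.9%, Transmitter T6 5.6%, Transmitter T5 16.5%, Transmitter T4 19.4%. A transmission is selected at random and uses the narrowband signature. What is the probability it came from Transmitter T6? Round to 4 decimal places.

Prior × likelihood for each hypothesis:
  Transmitter T2: 0.07 × 0.129 = 0.00903
  Transmitter T6: 0.3 × 0.056 = 0.0168
  Transmitter T5: 0.54 × 0.165 = 0.0891
  Transmitter T4: 0.09 × 0.194 = 0.01746
Total = 0.13239.
P(Transmitter T6 | evidence) = 0.0168 / 0.13239 ≈ 0.1269.

0.1269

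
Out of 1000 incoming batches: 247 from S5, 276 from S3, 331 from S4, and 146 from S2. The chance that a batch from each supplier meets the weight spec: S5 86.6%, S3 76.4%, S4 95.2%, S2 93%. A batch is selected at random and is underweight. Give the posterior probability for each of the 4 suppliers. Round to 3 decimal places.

S5 0.266, S3 0.524, S4 0.128, S2 0.082

Taking complements, P(underweight | each) = S5 0.134, S3 0.236, S4 0.048, S2 0.07.
Compute prior × likelihood for every hypothesis:
  S5: 0.247 × 0.134 = 0.033098
  S3: 0.276 × 0.236 = 0.065136
  S4: 0.331 × 0.048 = 0.015888
  S2: 0.146 × 0.07 = 0.01022
Sum = 0.124342.
P(S5 | underweight) = 0.033098/0.124342 ≈ 0.266
P(S3 | underweight) = 0.065136/0.124342 ≈ 0.524
P(S4 | underweight) = 0.015888/0.124342 ≈ 0.128
P(S2 | underweight) = 0.01022/0.124342 ≈ 0.082
(Check: 0.266+0.524+0.128+0.082 = 1.000.)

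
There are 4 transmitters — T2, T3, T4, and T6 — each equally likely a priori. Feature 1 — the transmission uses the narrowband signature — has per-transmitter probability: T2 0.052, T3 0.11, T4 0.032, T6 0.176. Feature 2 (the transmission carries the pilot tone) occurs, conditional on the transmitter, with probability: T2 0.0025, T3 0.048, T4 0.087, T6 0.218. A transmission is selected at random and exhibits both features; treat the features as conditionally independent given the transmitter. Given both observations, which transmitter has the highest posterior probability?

With a uniform prior (1/4 each), posterior ∝ likelihood:
  T2: 0.052 × 0.0025 = 0.00013
  T3: 0.11 × 0.048 = 0.00528
  T4: 0.032 × 0.087 = 0.002784
  T6: 0.176 × 0.218 = 0.038368
Normalizing constant = 0.046562.
Largest term belongs to T6, so T6 is most probable.

T6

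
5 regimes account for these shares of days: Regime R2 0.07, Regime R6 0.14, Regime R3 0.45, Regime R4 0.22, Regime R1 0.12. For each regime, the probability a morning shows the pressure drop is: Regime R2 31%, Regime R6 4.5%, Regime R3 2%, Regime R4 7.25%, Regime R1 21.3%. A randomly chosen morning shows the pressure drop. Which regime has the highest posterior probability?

Prior × likelihood for each hypothesis:
  Regime R2: 0.07 × 0.31 = 0.0217
  Regime R6: 0.14 × 0.045 = 0.0063
  Regime R3: 0.45 × 0.02 = 0.009
  Regime R4: 0.22 × 0.0725 = 0.01595
  Regime R1: 0.12 × 0.213 = 0.02556
Total = 0.07851.
Largest term belongs to Regime R1, so Regime R1 is most probable.

Regime R1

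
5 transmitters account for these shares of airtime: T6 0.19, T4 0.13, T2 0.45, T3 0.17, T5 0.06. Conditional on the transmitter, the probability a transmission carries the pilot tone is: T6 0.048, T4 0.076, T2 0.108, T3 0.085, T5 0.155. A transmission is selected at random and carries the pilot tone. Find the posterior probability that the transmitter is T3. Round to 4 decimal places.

Compute prior × likelihood for every hypothesis:
  T6: 0.19 × 0.048 = 0.00912
  T4: 0.13 × 0.076 = 0.00988
  T2: 0.45 × 0.108 = 0.0486
  T3: 0.17 × 0.085 = 0.01445
  T5: 0.06 × 0.155 = 0.0093
Normalizing constant = 0.09135.
P(T3 | evidence) = 0.01445 / 0.09135 ≈ 0.1582.

0.1582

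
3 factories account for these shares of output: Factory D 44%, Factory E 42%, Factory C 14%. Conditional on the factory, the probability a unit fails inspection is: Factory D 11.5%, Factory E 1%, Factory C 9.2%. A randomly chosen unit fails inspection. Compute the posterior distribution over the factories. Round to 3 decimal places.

Compute prior × likelihood for every hypothesis:
  Factory D: 0.44 × 0.115 = 0.0506
  Factory E: 0.42 × 0.01 = 0.0042
  Factory C: 0.14 × 0.092 = 0.01288
Sum = 0.06768.
P(Factory D | nonconforming) = 0.0506/0.06768 ≈ 0.748
P(Factory E | nonconforming) = 0.0042/0.06768 ≈ 0.062
P(Factory C | nonconforming) = 0.01288/0.06768 ≈ 0.190

Factory D 0.748, Factory E 0.062, Factory C 0.190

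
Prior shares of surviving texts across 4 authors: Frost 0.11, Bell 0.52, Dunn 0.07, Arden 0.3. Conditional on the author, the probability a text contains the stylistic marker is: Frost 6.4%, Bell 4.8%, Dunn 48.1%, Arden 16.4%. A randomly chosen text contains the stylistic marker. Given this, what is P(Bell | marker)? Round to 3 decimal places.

Prior × likelihood for each hypothesis:
  Frost: 0.11 × 0.064 = 0.00704
  Bell: 0.52 × 0.048 = 0.02496
  Dunn: 0.07 × 0.481 = 0.03367
  Arden: 0.3 × 0.164 = 0.0492
Sum = 0.11487.
P(Bell | evidence) = 0.02496 / 0.11487 ≈ 0.217.

0.217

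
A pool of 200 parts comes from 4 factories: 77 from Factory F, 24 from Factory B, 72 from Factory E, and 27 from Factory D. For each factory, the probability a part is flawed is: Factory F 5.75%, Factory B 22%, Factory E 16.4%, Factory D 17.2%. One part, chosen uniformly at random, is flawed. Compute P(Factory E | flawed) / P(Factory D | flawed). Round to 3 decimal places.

Compute prior × likelihood for every hypothesis:
  Factory F: 0.385 × 0.0575 = 0.0221375
  Factory B: 0.12 × 0.22 = 0.0264
  Factory E: 0.36 × 0.164 = 0.05904
  Factory D: 0.135 × 0.172 = 0.02322
Total = 0.1307975.
The ratio is 0.05904 / 0.02322 (the normalizer cancels) = 2.543.

2.543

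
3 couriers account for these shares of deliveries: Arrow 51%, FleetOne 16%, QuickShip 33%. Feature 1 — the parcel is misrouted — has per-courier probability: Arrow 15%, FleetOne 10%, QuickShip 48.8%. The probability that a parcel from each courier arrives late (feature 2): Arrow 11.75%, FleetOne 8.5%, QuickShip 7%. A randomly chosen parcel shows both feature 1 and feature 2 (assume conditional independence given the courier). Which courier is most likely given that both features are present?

QuickShip

Compute prior × likelihood for every hypothesis:
  Arrow: 0.51 × 0.15 × 0.1175 = 0.00898875
  FleetOne: 0.16 × 0.1 × 0.085 = 0.00136
  QuickShip: 0.33 × 0.488 × 0.07 = 0.0112728
Sum = 0.02162155.
Largest term belongs to QuickShip, so QuickShip is most probable.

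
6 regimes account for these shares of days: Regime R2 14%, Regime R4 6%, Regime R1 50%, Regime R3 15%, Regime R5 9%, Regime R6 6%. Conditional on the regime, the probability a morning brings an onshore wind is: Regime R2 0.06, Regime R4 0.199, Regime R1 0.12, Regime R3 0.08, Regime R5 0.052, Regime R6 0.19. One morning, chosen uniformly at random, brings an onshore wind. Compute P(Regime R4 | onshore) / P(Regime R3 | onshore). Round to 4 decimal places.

0.9950

Prior × likelihood for each hypothesis:
  Regime R2: 0.14 × 0.06 = 0.0084
  Regime R4: 0.06 × 0.199 = 0.01194
  Regime R1: 0.5 × 0.12 = 0.06
  Regime R3: 0.15 × 0.08 = 0.012
  Regime R5: 0.09 × 0.052 = 0.00468
  Regime R6: 0.06 × 0.19 = 0.0114
Sum = 0.10842.
The ratio is 0.01194 / 0.012 (the normalizer cancels) = 0.9950.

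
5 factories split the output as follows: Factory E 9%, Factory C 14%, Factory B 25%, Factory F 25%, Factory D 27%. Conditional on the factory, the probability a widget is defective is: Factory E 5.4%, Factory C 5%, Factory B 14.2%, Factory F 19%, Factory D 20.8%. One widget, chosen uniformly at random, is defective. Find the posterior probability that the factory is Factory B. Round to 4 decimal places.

0.2351

Prior × likelihood for each hypothesis:
  Factory E: 0.09 × 0.054 = 0.00486
  Factory C: 0.14 × 0.05 = 0.007
  Factory B: 0.25 × 0.142 = 0.0355
  Factory F: 0.25 × 0.19 = 0.0475
  Factory D: 0.27 × 0.208 = 0.05616
Sum = 0.15102.
P(Factory B | evidence) = 0.0355 / 0.15102 ≈ 0.2351.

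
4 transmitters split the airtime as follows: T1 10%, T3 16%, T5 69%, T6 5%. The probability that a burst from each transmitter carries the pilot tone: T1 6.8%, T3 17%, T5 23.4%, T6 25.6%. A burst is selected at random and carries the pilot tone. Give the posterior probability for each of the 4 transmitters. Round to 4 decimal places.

Compute prior × likelihood for every hypothesis:
  T1: 0.1 × 0.068 = 0.0068
  T3: 0.16 × 0.17 = 0.0272
  T5: 0.69 × 0.234 = 0.16146
  T6: 0.05 × 0.256 = 0.0128
Total = 0.20826.
P(T1 | pilot) = 0.0068/0.20826 ≈ 0.0327
P(T3 | pilot) = 0.0272/0.20826 ≈ 0.1306
P(T5 | pilot) = 0.16146/0.20826 ≈ 0.7753
P(T6 | pilot) = 0.0128/0.20826 ≈ 0.0615

T1 0.0327, T3 0.1306, T5 0.7753, T6 0.0615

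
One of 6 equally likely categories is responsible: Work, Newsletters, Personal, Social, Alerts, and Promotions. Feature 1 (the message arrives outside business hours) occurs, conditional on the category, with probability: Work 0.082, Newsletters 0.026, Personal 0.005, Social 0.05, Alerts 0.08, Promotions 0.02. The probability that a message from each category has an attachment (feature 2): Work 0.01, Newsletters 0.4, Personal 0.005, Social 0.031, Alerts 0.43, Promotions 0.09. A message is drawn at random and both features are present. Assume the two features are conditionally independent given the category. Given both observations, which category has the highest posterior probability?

Alerts

With a uniform prior (1/6 each), posterior ∝ likelihood:
  Work: 0.082 × 0.01 = 0.00082
  Newsletters: 0.026 × 0.4 = 0.0104
  Personal: 0.005 × 0.005 = 0.000025
  Social: 0.05 × 0.031 = 0.00155
  Alerts: 0.08 × 0.43 = 0.0344
  Promotions: 0.02 × 0.09 = 0.0018
Normalizing constant = 0.048995.
Largest term belongs to Alerts, so Alerts is most probable.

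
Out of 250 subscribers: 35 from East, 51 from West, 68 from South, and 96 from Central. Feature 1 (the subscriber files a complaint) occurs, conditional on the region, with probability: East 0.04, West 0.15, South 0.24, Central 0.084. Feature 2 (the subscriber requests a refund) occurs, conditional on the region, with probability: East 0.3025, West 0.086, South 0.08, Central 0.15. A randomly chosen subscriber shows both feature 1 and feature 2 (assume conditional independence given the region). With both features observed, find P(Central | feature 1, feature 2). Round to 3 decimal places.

Unnormalized posteriors (prior × likelihood):
  East: 0.14 × 0.04 × 0.3025 = 0.001694
  West: 0.204 × 0.15 × 0.086 = 0.0026316
  South: 0.272 × 0.24 × 0.08 = 0.0052224
  Central: 0.384 × 0.084 × 0.15 = 0.0048384
Total = 0.0143864.
P(Central | evidence) = 0.0048384 / 0.0143864 ≈ 0.336.

0.336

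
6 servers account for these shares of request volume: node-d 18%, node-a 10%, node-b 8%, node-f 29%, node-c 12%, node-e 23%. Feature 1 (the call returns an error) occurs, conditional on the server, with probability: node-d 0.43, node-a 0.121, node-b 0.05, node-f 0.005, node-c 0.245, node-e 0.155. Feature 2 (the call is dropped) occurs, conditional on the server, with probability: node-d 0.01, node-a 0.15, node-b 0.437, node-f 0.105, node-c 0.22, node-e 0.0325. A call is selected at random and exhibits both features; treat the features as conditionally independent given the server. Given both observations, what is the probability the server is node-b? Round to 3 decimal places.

Unnormalized posteriors (prior × likelihood):
  node-d: 0.18 × 0.43 × 0.01 = 0.000774
  node-a: 0.1 × 0.121 × 0.15 = 0.001815
  node-b: 0.08 × 0.05 × 0.437 = 0.001748
  node-f: 0.29 × 0.005 × 0.105 = 0.00015225
  node-c: 0.12 × 0.245 × 0.22 = 0.006468
  node-e: 0.23 × 0.155 × 0.0325 = 0.001158625
Normalizing constant = 0.012115875.
P(node-b | evidence) = 0.001748 / 0.012115875 ≈ 0.144.

0.144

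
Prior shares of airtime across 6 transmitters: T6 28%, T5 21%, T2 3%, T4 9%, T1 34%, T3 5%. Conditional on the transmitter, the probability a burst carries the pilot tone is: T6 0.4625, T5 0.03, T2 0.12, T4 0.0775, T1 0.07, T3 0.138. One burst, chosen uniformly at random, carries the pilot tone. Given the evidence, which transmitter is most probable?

T6

Prior × likelihood for each hypothesis:
  T6: 0.28 × 0.4625 = 0.1295
  T5: 0.21 × 0.03 = 0.0063
  T2: 0.03 × 0.12 = 0.0036
  T4: 0.09 × 0.0775 = 0.006975
  T1: 0.34 × 0.07 = 0.0238
  T3: 0.05 × 0.138 = 0.0069
Total = 0.177075.
Largest term belongs to T6, so T6 is most probable.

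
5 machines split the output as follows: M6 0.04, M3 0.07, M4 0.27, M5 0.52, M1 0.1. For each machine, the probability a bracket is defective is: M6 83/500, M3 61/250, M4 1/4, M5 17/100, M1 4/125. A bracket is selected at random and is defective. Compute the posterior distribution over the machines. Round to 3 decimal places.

By Bayes' rule, posterior ∝ prior × likelihood:
  M6: 0.04 × 0.166 = 0.00664
  M3: 0.07 × 0.244 = 0.01708
  M4: 0.27 × 0.25 = 0.0675
  M5: 0.52 × 0.17 = 0.0884
  M1: 0.1 × 0.032 = 0.0032
Sum = 0.18282.
P(M6 | defective) = 0.00664/0.18282 ≈ 0.036
P(M3 | defective) = 0.01708/0.18282 ≈ 0.093
P(M4 | defective) = 0.0675/0.18282 ≈ 0.369
P(M5 | defective) = 0.0884/0.18282 ≈ 0.484
P(M1 | defective) = 0.0032/0.18282 ≈ 0.018
(Check: 0.036+0.093+0.369+0.484+0.018 = 1.000.)

M6 0.036, M3 0.093, M4 0.369, M5 0.484, M1 0.018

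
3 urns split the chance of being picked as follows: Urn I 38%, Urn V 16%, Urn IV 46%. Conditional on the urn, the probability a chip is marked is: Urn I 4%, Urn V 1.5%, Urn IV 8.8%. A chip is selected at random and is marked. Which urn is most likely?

By Bayes' rule, posterior ∝ prior × likelihood:
  Urn I: 0.38 × 0.04 = 0.0152
  Urn V: 0.16 × 0.015 = 0.0024
  Urn IV: 0.46 × 0.088 = 0.04048
Normalizing constant = 0.05808.
Largest term belongs to Urn IV, so Urn IV is most probable.

Urn IV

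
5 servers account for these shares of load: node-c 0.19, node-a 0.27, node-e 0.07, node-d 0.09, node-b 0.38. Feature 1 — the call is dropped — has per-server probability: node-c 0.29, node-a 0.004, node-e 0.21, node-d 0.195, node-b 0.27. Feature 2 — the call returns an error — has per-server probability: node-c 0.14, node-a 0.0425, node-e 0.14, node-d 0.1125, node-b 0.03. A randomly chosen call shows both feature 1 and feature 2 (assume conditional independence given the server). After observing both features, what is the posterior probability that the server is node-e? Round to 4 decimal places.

Compute prior × likelihood for every hypothesis:
  node-c: 0.19 × 0.29 × 0.14 = 0.007714
  node-a: 0.27 × 0.004 × 0.0425 = 0.0000459
  node-e: 0.07 × 0.21 × 0.14 = 0.002058
  node-d: 0.09 × 0.195 × 0.1125 = 0.001974375
  node-b: 0.38 × 0.27 × 0.03 = 0.003078
Total = 0.014870275.
P(node-e | evidence) = 0.002058 / 0.014870275 ≈ 0.1384.

0.1384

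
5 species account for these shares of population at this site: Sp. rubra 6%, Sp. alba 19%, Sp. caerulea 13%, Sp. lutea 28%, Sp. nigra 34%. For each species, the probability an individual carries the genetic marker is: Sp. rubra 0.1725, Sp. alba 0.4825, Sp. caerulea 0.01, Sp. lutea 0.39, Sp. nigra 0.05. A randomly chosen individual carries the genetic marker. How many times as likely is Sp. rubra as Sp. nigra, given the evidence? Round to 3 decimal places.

0.609

Compute prior × likelihood for every hypothesis:
  Sp. rubra: 0.06 × 0.1725 = 0.01035
  Sp. alba: 0.19 × 0.4825 = 0.091675
  Sp. caerulea: 0.13 × 0.01 = 0.0013
  Sp. lutea: 0.28 × 0.39 = 0.1092
  Sp. nigra: 0.34 × 0.05 = 0.017
Total = 0.229525.
The ratio is 0.01035 / 0.017 (the normalizer cancels) = 0.609.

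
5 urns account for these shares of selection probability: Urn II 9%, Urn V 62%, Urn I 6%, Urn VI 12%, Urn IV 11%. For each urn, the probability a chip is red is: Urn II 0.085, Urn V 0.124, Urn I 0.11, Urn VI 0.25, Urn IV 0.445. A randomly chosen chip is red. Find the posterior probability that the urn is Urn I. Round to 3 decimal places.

0.039

Compute prior × likelihood for every hypothesis:
  Urn II: 0.09 × 0.085 = 0.00765
  Urn V: 0.62 × 0.124 = 0.07688
  Urn I: 0.06 × 0.11 = 0.0066
  Urn VI: 0.12 × 0.25 = 0.03
  Urn IV: 0.11 × 0.445 = 0.04895
Total = 0.17008.
P(Urn I | evidence) = 0.0066 / 0.17008 ≈ 0.039.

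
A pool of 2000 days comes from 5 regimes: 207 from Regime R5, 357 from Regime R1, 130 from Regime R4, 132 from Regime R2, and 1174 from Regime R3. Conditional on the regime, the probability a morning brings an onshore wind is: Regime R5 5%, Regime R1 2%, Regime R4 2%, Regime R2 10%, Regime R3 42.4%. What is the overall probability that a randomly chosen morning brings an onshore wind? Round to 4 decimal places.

0.2655

Compute prior × likelihood for every hypothesis:
  Regime R5: 0.1035 × 0.05 = 0.005175
  Regime R1: 0.1785 × 0.02 = 0.00357
  Regime R4: 0.065 × 0.02 = 0.0013
  Regime R2: 0.066 × 0.1 = 0.0066
  Regime R3: 0.587 × 0.424 = 0.248888
P(onshore) = 0.005175 + 0.00357 + 0.0013 + 0.0066 + 0.248888 = 0.265533 → 0.2655.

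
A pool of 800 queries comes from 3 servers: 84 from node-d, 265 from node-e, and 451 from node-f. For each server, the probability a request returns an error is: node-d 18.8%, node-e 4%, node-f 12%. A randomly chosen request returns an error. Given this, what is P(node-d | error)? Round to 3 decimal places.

0.196

Unnormalized posteriors (prior × likelihood):
  node-d: 0.105 × 0.188 = 0.01974
  node-e: 0.33125 × 0.04 = 0.01325
  node-f: 0.56375 × 0.12 = 0.06765
Normalizing constant = 0.10064.
P(node-d | evidence) = 0.01974 / 0.10064 ≈ 0.196.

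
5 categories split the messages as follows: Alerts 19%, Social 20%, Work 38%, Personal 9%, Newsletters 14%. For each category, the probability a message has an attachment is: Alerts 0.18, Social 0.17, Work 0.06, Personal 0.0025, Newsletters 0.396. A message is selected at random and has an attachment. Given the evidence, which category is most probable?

Newsletters

By Bayes' rule, posterior ∝ prior × likelihood:
  Alerts: 0.19 × 0.18 = 0.0342
  Social: 0.2 × 0.17 = 0.034
  Work: 0.38 × 0.06 = 0.0228
  Personal: 0.09 × 0.0025 = 0.000225
  Newsletters: 0.14 × 0.396 = 0.05544
Normalizing constant = 0.146665.
Largest term belongs to Newsletters, so Newsletters is most probable.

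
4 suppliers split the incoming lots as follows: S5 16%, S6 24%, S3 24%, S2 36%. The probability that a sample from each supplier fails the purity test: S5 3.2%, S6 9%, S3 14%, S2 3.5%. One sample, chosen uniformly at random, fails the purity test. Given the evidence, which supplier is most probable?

Unnormalized posteriors (prior × likelihood):
  S5: 0.16 × 0.032 = 0.00512
  S6: 0.24 × 0.09 = 0.0216
  S3: 0.24 × 0.14 = 0.0336
  S2: 0.36 × 0.035 = 0.0126
Normalizing constant = 0.07292.
Largest term belongs to S3, so S3 is most probable.

S3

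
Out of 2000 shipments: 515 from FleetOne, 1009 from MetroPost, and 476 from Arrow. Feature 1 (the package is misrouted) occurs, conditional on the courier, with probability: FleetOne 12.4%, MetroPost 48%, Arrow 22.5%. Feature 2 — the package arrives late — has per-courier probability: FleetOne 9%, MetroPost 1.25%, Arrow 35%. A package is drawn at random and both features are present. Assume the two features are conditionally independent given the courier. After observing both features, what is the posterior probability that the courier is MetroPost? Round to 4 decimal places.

By Bayes' rule, posterior ∝ prior × likelihood:
  FleetOne: 0.2575 × 0.124 × 0.09 = 0.0028737
  MetroPost: 0.5045 × 0.48 × 0.0125 = 0.003027
  Arrow: 0.238 × 0.225 × 0.35 = 0.0187425
Sum = 0.0246432.
P(MetroPost | evidence) = 0.003027 / 0.0246432 ≈ 0.1228.

0.1228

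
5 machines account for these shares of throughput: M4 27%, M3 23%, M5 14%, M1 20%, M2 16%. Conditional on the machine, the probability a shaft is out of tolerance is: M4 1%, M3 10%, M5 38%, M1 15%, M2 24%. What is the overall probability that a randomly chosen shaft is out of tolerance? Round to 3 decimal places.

0.147

Unnormalized posteriors (prior × likelihood):
  M4: 0.27 × 0.01 = 0.0027
  M3: 0.23 × 0.1 = 0.023
  M5: 0.14 × 0.38 = 0.0532
  M1: 0.2 × 0.15 = 0.03
  M2: 0.16 × 0.24 = 0.0384
P(oversize) = 0.0027 + 0.023 + 0.0532 + 0.03 + 0.0384 = 0.1473 → 0.147.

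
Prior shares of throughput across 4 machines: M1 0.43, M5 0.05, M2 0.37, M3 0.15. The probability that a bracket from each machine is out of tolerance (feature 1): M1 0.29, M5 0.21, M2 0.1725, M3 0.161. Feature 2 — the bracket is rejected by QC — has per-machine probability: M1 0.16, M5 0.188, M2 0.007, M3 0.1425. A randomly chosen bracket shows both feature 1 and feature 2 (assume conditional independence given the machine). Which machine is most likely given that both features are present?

M1

Compute prior × likelihood for every hypothesis:
  M1: 0.43 × 0.29 × 0.16 = 0.019952
  M5: 0.05 × 0.21 × 0.188 = 0.001974
  M2: 0.37 × 0.1725 × 0.007 = 0.000446775
  M3: 0.15 × 0.161 × 0.1425 = 0.003441375
Total = 0.02581415.
Largest term belongs to M1, so M1 is most probable.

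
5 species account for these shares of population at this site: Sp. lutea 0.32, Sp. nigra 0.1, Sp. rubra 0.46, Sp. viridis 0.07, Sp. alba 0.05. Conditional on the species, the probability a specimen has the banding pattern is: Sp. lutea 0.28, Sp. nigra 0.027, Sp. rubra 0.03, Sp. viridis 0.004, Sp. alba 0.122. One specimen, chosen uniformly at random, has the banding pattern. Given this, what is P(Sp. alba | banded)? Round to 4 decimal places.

Compute prior × likelihood for every hypothesis:
  Sp. lutea: 0.32 × 0.28 = 0.0896
  Sp. nigra: 0.1 × 0.027 = 0.0027
  Sp. rubra: 0.46 × 0.03 = 0.0138
  Sp. viridis: 0.07 × 0.004 = 0.00028
  Sp. alba: 0.05 × 0.122 = 0.0061
Total = 0.11248.
P(Sp. alba | evidence) = 0.0061 / 0.11248 ≈ 0.0542.

0.0542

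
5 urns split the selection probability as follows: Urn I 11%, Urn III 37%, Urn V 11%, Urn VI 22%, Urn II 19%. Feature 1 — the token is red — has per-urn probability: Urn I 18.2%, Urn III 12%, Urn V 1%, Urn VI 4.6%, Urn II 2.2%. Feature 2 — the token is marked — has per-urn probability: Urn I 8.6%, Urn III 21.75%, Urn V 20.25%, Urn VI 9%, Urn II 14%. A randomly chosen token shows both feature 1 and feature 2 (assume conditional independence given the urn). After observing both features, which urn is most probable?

By Bayes' rule, posterior ∝ prior × likelihood:
  Urn I: 0.11 × 0.182 × 0.086 = 0.00172172
  Urn III: 0.37 × 0.12 × 0.2175 = 0.009657
  Urn V: 0.11 × 0.01 × 0.2025 = 0.00022275
  Urn VI: 0.22 × 0.046 × 0.09 = 0.0009108
  Urn II: 0.19 × 0.022 × 0.14 = 0.0005852
Sum = 0.01309747.
Largest term belongs to Urn III, so Urn III is most probable.

Urn III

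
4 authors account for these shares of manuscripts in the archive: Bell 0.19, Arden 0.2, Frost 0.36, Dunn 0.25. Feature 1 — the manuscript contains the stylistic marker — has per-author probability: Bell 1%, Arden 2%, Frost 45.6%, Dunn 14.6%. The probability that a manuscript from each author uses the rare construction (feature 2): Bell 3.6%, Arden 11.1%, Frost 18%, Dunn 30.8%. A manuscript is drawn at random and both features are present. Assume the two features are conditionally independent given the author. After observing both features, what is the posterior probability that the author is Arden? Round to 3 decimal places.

0.011

Prior × likelihood for each hypothesis:
  Bell: 0.19 × 0.01 × 0.036 = 0.0000684
  Arden: 0.2 × 0.02 × 0.111 = 0.000444
  Frost: 0.36 × 0.456 × 0.18 = 0.0295488
  Dunn: 0.25 × 0.146 × 0.308 = 0.011242
Sum = 0.0413032.
P(Arden | evidence) = 0.000444 / 0.0413032 ≈ 0.011.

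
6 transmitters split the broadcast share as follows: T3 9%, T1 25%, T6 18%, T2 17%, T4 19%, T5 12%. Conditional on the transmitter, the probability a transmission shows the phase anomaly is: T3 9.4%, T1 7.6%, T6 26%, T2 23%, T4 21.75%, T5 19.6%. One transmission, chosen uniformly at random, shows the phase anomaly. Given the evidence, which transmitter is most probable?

Prior × likelihood for each hypothesis:
  T3: 0.09 × 0.094 = 0.00846
  T1: 0.25 × 0.076 = 0.019
  T6: 0.18 × 0.26 = 0.0468
  T2: 0.17 × 0.23 = 0.0391
  T4: 0.19 × 0.2175 = 0.041325
  T5: 0.12 × 0.196 = 0.02352
Normalizing constant = 0.178205.
Largest term belongs to T6, so T6 is most probable.

T6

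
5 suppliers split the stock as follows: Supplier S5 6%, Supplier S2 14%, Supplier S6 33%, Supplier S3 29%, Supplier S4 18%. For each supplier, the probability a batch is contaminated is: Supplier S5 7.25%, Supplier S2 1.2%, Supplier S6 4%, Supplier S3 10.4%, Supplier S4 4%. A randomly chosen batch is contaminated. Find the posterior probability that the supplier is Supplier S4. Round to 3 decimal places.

0.127

Compute prior × likelihood for every hypothesis:
  Supplier S5: 0.06 × 0.0725 = 0.00435
  Supplier S2: 0.14 × 0.012 = 0.00168
  Supplier S6: 0.33 × 0.04 = 0.0132
  Supplier S3: 0.29 × 0.104 = 0.03016
  Supplier S4: 0.18 × 0.04 = 0.0072
Total = 0.05659.
P(Supplier S4 | evidence) = 0.0072 / 0.05659 ≈ 0.127.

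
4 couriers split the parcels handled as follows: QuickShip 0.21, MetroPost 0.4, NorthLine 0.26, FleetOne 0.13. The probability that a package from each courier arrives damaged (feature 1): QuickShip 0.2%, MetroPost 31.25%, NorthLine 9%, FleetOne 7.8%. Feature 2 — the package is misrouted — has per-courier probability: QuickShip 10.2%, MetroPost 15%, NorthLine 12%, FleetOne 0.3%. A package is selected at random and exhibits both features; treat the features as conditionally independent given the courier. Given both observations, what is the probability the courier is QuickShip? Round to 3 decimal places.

Unnormalized posteriors (prior × likelihood):
  QuickShip: 0.21 × 0.002 × 0.102 = 0.00004284
  MetroPost: 0.4 × 0.3125 × 0.15 = 0.01875
  NorthLine: 0.26 × 0.09 × 0.12 = 0.002808
  FleetOne: 0.13 × 0.078 × 0.003 = 0.00003042
Normalizing constant = 0.02163126.
P(QuickShip | evidence) = 0.00004284 / 0.02163126 ≈ 0.002.

0.002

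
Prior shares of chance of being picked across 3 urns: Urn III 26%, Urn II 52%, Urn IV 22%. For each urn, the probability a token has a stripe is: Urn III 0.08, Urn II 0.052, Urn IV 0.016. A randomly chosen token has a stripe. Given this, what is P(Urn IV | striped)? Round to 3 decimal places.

Compute prior × likelihood for every hypothesis:
  Urn III: 0.26 × 0.08 = 0.0208
  Urn II: 0.52 × 0.052 = 0.02704
  Urn IV: 0.22 × 0.016 = 0.00352
Total = 0.05136.
P(Urn IV | evidence) = 0.00352 / 0.05136 ≈ 0.069.

0.069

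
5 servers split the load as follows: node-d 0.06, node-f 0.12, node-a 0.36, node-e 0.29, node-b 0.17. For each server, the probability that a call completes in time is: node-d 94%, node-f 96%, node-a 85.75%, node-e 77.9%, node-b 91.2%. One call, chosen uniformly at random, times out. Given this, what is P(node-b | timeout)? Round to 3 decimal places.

0.108

Taking complements, P(timeout | each) = node-d 0.06, node-f 0.04, node-a 0.1425, node-e 0.221, node-b 0.088.
Prior × likelihood for each hypothesis:
  node-d: 0.06 × 0.06 = 0.0036
  node-f: 0.12 × 0.04 = 0.0048
  node-a: 0.36 × 0.1425 = 0.0513
  node-e: 0.29 × 0.221 = 0.06409
  node-b: 0.17 × 0.088 = 0.01496
Sum = 0.13875.
P(node-b | evidence) = 0.01496 / 0.13875 ≈ 0.108.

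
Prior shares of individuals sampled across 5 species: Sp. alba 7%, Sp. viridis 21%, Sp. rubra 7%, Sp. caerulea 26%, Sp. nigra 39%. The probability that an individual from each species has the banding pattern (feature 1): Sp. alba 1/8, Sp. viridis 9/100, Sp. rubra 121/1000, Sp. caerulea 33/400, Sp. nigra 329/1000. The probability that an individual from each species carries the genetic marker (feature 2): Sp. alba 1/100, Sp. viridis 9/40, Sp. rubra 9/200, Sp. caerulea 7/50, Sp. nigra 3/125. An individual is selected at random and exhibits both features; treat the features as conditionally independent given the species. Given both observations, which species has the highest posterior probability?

Unnormalized posteriors (prior × likelihood):
  Sp. alba: 0.07 × 0.125 × 0.01 = 0.0000875
  Sp. viridis: 0.21 × 0.09 × 0.225 = 0.0042525
  Sp. rubra: 0.07 × 0.121 × 0.045 = 0.00038115
  Sp. caerulea: 0.26 × 0.0825 × 0.14 = 0.003003
  Sp. nigra: 0.39 × 0.329 × 0.024 = 0.00307944
Sum = 0.01080359.
Largest term belongs to Sp. viridis, so Sp. viridis is most probable.

Sp. viridis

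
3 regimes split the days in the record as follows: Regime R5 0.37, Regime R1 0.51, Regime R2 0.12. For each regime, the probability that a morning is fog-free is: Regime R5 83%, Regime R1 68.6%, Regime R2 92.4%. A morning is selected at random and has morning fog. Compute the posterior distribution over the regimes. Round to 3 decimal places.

Taking complements, P(fog | each) = Regime R5 0.17, Regime R1 0.314, Regime R2 0.076.
Compute prior × likelihood for every hypothesis:
  Regime R5: 0.37 × 0.17 = 0.0629
  Regime R1: 0.51 × 0.314 = 0.16014
  Regime R2: 0.12 × 0.076 = 0.00912
Normalizing constant = 0.23216.
P(Regime R5 | fog) = 0.0629/0.23216 ≈ 0.271
P(Regime R1 | fog) = 0.16014/0.23216 ≈ 0.690
P(Regime R2 | fog) = 0.00912/0.23216 ≈ 0.039

Regime R5 0.271, Regime R1 0.690, Regime R2 0.039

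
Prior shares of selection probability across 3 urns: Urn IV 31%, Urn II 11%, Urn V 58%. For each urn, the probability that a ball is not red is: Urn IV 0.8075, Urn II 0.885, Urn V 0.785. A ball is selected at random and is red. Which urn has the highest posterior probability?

Taking complements, P(red | each) = Urn IV 0.1925, Urn II 0.115, Urn V 0.215.
Prior × likelihood for each hypothesis:
  Urn IV: 0.31 × 0.1925 = 0.059675
  Urn II: 0.11 × 0.115 = 0.01265
  Urn V: 0.58 × 0.215 = 0.1247
Normalizing constant = 0.197025.
Largest term belongs to Urn V, so Urn V is most probable.

Urn V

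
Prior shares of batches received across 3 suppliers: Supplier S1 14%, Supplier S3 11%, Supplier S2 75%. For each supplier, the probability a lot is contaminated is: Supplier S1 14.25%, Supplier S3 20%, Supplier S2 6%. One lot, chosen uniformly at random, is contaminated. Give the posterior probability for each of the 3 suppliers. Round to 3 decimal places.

Unnormalized posteriors (prior × likelihood):
  Supplier S1: 0.14 × 0.1425 = 0.01995
  Supplier S3: 0.11 × 0.2 = 0.022
  Supplier S2: 0.75 × 0.06 = 0.045
Sum = 0.08695.
P(Supplier S1 | contaminated) = 0.01995/0.08695 ≈ 0.229
P(Supplier S3 | contaminated) = 0.022/0.08695 ≈ 0.253
P(Supplier S2 | contaminated) = 0.045/0.08695 ≈ 0.518
(Check: 0.229+0.253+0.518 = 1.000.)

Supplier S1 0.229, Supplier S3 0.253, Supplier S2 0.518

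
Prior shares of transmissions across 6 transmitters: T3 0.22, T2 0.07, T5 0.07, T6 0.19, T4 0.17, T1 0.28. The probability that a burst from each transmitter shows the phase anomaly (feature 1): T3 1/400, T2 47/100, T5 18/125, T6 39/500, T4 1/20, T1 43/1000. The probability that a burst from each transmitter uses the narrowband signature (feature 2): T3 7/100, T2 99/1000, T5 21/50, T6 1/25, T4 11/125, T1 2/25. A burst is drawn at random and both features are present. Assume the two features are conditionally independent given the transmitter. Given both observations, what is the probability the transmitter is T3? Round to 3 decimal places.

Unnormalized posteriors (prior × likelihood):
  T3: 0.22 × 0.0025 × 0.07 = 0.0000385
  T2: 0.07 × 0.47 × 0.099 = 0.0032571
  T5: 0.07 × 0.144 × 0.42 = 0.0042336
  T6: 0.19 × 0.078 × 0.04 = 0.0005928
  T4: 0.17 × 0.05 × 0.088 = 0.000748
  T1: 0.28 × 0.043 × 0.08 = 0.0009632
Total = 0.0098332.
P(T3 | evidence) = 0.0000385 / 0.0098332 ≈ 0.004.

0.004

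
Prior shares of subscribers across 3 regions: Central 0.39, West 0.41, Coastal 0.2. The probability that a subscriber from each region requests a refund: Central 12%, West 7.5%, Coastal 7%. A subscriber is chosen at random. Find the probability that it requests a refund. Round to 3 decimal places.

0.092

By Bayes' rule, posterior ∝ prior × likelihood:
  Central: 0.39 × 0.12 = 0.0468
  West: 0.41 × 0.075 = 0.03075
  Coastal: 0.2 × 0.07 = 0.014
P(refund) = 0.0468 + 0.03075 + 0.014 = 0.09155 → 0.092.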